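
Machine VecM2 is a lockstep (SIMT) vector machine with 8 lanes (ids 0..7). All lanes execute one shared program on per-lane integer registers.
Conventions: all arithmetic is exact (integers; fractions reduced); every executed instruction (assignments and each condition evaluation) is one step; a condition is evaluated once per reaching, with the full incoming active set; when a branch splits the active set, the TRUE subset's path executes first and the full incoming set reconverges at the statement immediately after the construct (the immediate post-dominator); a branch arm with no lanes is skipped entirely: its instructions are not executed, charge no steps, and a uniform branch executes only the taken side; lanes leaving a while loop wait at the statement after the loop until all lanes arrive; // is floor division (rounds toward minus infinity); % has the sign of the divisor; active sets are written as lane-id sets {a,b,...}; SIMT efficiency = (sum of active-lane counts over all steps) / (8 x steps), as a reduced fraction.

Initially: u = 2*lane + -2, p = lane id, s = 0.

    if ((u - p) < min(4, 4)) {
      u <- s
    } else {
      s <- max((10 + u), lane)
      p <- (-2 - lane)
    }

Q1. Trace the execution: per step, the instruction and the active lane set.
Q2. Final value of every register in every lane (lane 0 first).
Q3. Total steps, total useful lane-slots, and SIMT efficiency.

step 0: eval ((u - p) < min(4, 4))   {0,1,2,3,4,5,6,7}
step 1: u <- s                       {0,1,2,3,4,5}
step 2: s <- max((10 + u), lane)     {6,7}
step 3: p <- (-2 - lane)             {6,7}

Answer: 4 steps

u: 0,0,0,0,0,0,10,12
p: 0,1,2,3,4,5,-8,-9
s: 0,0,0,0,0,0,20,22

steps = 4; useful = 18; efficiency = 18/32 = 9/16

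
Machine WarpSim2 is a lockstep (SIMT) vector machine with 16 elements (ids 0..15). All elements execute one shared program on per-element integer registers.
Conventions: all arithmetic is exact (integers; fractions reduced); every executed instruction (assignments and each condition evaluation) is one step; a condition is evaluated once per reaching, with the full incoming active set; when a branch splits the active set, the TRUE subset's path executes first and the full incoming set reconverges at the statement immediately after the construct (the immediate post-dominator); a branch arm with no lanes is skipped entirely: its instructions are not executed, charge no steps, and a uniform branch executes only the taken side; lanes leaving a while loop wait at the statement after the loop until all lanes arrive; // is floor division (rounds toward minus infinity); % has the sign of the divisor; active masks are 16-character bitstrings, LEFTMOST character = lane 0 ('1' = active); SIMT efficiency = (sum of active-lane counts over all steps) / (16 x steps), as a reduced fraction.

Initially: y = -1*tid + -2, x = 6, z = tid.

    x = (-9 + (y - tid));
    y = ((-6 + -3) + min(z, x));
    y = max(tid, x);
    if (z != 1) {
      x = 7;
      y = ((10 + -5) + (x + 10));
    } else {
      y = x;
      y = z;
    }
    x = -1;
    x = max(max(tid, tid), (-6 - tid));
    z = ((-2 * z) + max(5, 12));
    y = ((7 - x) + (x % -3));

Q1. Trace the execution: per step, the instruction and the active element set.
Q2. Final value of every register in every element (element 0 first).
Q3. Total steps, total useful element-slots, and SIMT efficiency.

step 0: x <- (-9 + (y - tid))        1111111111111111
step 1: y <- ((-6 + -3) + min(z, x)) 1111111111111111
step 2: y <- max(tid, x)             1111111111111111
step 3: eval (z != 1)                1111111111111111
step 4: x <- 7                       1011111111111111
step 5: y <- ((10 + -5) + (x + 10))  1011111111111111
step 6: y <- x                       0100000000000000
step 7: y <- z                       0100000000000000
step 8: x <- -1                      1111111111111111
step 9: x <- max(max(tid, tid), (-6 - tid)) 1111111111111111
step 10: z <- ((-2 * z) + max(5, 12)) 1111111111111111
step 11: y <- ((7 - x) + (x % -3))    1111111111111111

Answer: 12 steps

y: 7,4,4,4,1,1,1,-2,-2,-2,-5,-5,-5,-8,-8,-8
x: 0,1,2,3,4,5,6,7,8,9,10,11,12,13,14,15
z: 12,10,8,6,4,2,0,-2,-4,-6,-8,-10,-12,-14,-16,-18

steps = 12; useful = 160; efficiency = 160/192 = 5/6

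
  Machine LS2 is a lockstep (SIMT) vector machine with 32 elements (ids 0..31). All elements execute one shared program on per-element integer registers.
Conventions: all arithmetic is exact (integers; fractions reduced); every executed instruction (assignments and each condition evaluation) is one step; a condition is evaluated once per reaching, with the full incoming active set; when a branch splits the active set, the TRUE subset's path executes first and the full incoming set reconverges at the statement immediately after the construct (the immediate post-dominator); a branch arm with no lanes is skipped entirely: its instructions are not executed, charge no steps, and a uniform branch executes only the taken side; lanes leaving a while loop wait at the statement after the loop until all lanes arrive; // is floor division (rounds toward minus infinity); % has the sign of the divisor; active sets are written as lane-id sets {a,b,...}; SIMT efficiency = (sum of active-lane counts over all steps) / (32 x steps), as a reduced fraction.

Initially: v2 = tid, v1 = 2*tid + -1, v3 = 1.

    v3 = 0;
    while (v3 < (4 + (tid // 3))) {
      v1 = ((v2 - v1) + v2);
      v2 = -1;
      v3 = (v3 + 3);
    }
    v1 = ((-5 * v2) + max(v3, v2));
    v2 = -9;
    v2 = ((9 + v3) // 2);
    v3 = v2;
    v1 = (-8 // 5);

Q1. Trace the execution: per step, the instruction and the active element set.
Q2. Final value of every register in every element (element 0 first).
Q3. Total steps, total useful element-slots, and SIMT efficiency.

step 0: v3 <- 0                      {0,1,2,3,4,5,6,7,8,9,10,11,12,13,14,15,16,17,18,19,20,21,22,23,24,25,26,27,28,29,30,31}
step 1: eval (v3 < (4 + (tid // 3))) {0,1,2,3,4,5,6,7,8,9,10,11,12,13,14,15,16,17,18,19,20,21,22,23,24,25,26,27,28,29,30,31}
step 2: v1 <- ((v2 - v1) + v2)       {0,1,2,3,4,5,6,7,8,9,10,11,12,13,14,15,16,17,18,19,20,21,22,23,24,25,26,27,28,29,30,31}
step 3: v2 <- -1                     {0,1,2,3,4,5,6,7,8,9,10,11,12,13,14,15,16,17,18,19,20,21,22,23,24,25,26,27,28,29,30,31}
step 4: v3 <- (v3 + 3)               {0,1,2,3,4,5,6,7,8,9,10,11,12,13,14,15,16,17,18,19,20,21,22,23,24,25,26,27,28,29,30,31}
step 5: eval (v3 < (4 + (tid // 3))) {0,1,2,3,4,5,6,7,8,9,10,11,12,13,14,15,16,17,18,19,20,21,22,23,24,25,26,27,28,29,30,31}
step 6: v1 <- ((v2 - v1) + v2)       {0,1,2,3,4,5,6,7,8,9,10,11,12,13,14,15,16,17,18,19,20,21,22,23,24,25,26,27,28,29,30,31}
step 7: v2 <- -1                     {0,1,2,3,4,5,6,7,8,9,10,11,12,13,14,15,16,17,18,19,20,21,22,23,24,25,26,27,28,29,30,31}
step 8: v3 <- (v3 + 3)               {0,1,2,3,4,5,6,7,8,9,10,11,12,13,14,15,16,17,18,19,20,21,22,23,24,25,26,27,28,29,30,31}
step 9: eval (v3 < (4 + (tid // 3))) {0,1,2,3,4,5,6,7,8,9,10,11,12,13,14,15,16,17,18,19,20,21,22,23,24,25,26,27,28,29,30,31}
step 10: v1 <- ((v2 - v1) + v2)       {9,10,11,12,13,14,15,16,17,18,19,20,21,22,23,24,25,26,27,28,29,30,31}
step 11: v2 <- -1                     {9,10,11,12,13,14,15,16,17,18,19,20,21,22,23,24,25,26,27,28,29,30,31}
step 12: v3 <- (v3 + 3)               {9,10,11,12,13,14,15,16,17,18,19,20,21,22,23,24,25,26,27,28,29,30,31}
step 13: eval (v3 < (4 + (tid // 3))) {9,10,11,12,13,14,15,16,17,18,19,20,21,22,23,24,25,26,27,28,29,30,31}
step 14: v1 <- ((v2 - v1) + v2)       {18,19,20,21,22,23,24,25,26,27,28,29,30,31}
step 15: v2 <- -1                     {18,19,20,21,22,23,24,25,26,27,28,29,30,31}
step 16: v3 <- (v3 + 3)               {18,19,20,21,22,23,24,25,26,27,28,29,30,31}
step 17: eval (v3 < (4 + (tid // 3))) {18,19,20,21,22,23,24,25,26,27,28,29,30,31}
step 18: v1 <- ((v2 - v1) + v2)       {27,28,29,30,31}
step 19: v2 <- -1                     {27,28,29,30,31}
step 20: v3 <- (v3 + 3)               {27,28,29,30,31}
step 21: eval (v3 < (4 + (tid // 3))) {27,28,29,30,31}
step 22: v1 <- ((-5 * v2) + max(v3, v2)) {0,1,2,3,4,5,6,7,8,9,10,11,12,13,14,15,16,17,18,19,20,21,22,23,24,25,26,27,28,29,30,31}
step 23: v2 <- -9                     {0,1,2,3,4,5,6,7,8,9,10,11,12,13,14,15,16,17,18,19,20,21,22,23,24,25,26,27,28,29,30,31}
step 24: v2 <- ((9 + v3) // 2)        {0,1,2,3,4,5,6,7,8,9,10,11,12,13,14,15,16,17,18,19,20,21,22,23,24,25,26,27,28,29,30,31}
step 25: v3 <- v2                     {0,1,2,3,4,5,6,7,8,9,10,11,12,13,14,15,16,17,18,19,20,21,22,23,24,25,26,27,28,29,30,31}
step 26: v1 <- (-8 // 5)              {0,1,2,3,4,5,6,7,8,9,10,11,12,13,14,15,16,17,18,19,20,21,22,23,24,25,26,27,28,29,30,31}

Answer: 27 steps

v2: 7,7,7,7,7,7,7,7,7,9,9,9,9,9,9,9,9,9,10,10,10,10,10,10,10,10,10,12,12,12,12,12
v1: -2,-2,-2,-2,-2,-2,-2,-2,-2,-2,-2,-2,-2,-2,-2,-2,-2,-2,-2,-2,-2,-2,-2,-2,-2,-2,-2,-2,-2,-2,-2,-2
v3: 7,7,7,7,7,7,7,7,7,9,9,9,9,9,9,9,9,9,10,10,10,10,10,10,10,10,10,12,12,12,12,12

steps = 27; useful = 648; efficiency = 648/864 = 3/4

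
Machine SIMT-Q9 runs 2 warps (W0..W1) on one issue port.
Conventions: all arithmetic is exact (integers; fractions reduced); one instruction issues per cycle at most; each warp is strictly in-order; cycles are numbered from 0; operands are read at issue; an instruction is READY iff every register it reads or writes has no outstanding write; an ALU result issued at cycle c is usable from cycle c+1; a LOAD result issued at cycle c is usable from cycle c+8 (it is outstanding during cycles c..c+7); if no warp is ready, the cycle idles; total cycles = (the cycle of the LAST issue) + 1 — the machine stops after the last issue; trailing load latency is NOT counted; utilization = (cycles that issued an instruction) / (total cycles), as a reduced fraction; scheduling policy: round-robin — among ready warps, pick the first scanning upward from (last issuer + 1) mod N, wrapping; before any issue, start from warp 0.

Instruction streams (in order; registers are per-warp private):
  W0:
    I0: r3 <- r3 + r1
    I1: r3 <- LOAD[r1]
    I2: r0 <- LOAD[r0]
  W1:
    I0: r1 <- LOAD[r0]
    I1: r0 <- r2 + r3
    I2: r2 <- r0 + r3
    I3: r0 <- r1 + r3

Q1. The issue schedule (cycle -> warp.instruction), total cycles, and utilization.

cycle 0: W0.I0
cycle 1: W1.I0
cycle 2: W0.I1
cycle 3: W1.I1
cycle 4: W0.I2
cycle 5: W1.I2
cycle 6: idle
cycle 7: idle
cycle 8: idle
cycle 9: W1.I3

Answer: 10 cycles, utilization 7/10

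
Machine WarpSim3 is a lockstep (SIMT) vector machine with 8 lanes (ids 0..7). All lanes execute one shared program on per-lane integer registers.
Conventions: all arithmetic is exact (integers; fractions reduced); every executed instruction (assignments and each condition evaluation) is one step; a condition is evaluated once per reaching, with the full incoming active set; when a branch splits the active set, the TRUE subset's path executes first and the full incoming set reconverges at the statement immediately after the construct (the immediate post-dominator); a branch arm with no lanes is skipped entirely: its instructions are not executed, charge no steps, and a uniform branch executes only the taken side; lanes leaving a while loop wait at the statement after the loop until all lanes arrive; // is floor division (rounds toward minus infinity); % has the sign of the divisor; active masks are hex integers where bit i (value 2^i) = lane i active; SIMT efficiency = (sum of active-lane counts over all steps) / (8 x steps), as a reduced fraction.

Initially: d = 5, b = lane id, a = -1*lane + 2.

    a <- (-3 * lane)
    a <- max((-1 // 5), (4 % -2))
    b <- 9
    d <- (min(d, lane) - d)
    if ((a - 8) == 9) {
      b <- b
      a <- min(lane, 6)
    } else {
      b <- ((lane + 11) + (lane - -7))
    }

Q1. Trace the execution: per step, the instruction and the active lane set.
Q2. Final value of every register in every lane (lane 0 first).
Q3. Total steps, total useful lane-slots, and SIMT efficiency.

step 0: a <- (-3 * lane)             0xff
step 1: a <- max((-1 // 5), (4 % -2)) 0xff
step 2: b <- 9                       0xff
step 3: d <- (min(d, lane) - d)      0xff
step 4: eval ((a - 8) == 9)          0xff
step 5: b <- ((lane + 11) + (lane - -7)) 0xff

Answer: 6 steps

d: -5,-4,-3,-2,-1,0,0,0
b: 18,20,22,24,26,28,30,32
a: 0,0,0,0,0,0,0,0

steps = 6; useful = 48; efficiency = 48/48 = 1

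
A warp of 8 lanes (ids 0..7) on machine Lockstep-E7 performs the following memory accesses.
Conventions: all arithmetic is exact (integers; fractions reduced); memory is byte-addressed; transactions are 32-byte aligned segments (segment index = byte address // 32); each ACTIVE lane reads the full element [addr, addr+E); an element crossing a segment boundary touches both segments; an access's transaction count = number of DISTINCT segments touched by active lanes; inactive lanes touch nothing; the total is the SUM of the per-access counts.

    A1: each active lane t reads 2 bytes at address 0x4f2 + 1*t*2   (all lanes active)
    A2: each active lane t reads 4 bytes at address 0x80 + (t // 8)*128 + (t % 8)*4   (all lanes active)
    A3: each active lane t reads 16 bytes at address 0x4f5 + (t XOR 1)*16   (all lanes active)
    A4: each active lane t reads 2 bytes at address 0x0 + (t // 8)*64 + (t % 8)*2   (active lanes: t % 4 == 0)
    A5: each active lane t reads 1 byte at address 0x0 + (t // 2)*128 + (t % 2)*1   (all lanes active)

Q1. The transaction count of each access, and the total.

A1: 2 transactions
A2: 1 transaction
A3: 5 transactions
A4: 1 transaction
A5: 4 transactions

Answer: 2,1,5,1,4; total 13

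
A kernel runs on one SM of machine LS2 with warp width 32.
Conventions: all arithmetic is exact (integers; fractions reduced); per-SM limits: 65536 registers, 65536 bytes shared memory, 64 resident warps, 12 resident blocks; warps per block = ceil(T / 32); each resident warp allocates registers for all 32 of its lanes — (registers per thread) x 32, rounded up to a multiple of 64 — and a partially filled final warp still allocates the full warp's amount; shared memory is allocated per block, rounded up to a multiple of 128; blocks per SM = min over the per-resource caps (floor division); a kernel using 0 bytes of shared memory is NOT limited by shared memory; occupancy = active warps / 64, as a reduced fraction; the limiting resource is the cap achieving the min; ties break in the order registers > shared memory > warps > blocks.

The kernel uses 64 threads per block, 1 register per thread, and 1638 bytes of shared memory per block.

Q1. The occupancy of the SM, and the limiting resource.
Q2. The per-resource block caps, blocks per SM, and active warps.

Answer: occupancy 3/8, limited by blocks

registers: 512 blocks
shared memory: 39 blocks
warps: 32 blocks
blocks: 12 blocks

Answer: 12 blocks, 24 active warps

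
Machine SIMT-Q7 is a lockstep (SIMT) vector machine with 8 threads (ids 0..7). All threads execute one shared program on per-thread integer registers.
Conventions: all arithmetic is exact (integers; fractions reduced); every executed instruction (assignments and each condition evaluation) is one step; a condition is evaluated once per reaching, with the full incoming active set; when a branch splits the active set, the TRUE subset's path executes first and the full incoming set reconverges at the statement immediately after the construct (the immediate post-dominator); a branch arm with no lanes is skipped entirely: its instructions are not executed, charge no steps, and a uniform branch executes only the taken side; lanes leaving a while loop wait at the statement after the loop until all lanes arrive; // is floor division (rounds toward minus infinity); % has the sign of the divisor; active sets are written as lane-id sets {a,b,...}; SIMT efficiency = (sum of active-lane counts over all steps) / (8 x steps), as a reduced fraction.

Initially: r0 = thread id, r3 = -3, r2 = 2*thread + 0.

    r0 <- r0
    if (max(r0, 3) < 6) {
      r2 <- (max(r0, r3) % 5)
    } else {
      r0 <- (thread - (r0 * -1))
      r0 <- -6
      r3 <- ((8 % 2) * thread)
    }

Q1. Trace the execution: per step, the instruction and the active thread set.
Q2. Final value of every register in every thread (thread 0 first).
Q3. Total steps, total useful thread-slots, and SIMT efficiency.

step 0: r0 <- r0                     {0,1,2,3,4,5,6,7}
step 1: eval (max(r0, 3) < 6)        {0,1,2,3,4,5,6,7}
step 2: r2 <- (max(r0, r3) % 5)      {0,1,2,3,4,5}
step 3: r0 <- (thread - (r0 * -1))   {6,7}
step 4: r0 <- -6                     {6,7}
step 5: r3 <- ((8 % 2) * thread)     {6,7}

Answer: 6 steps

r0: 0,1,2,3,4,5,-6,-6
r3: -3,-3,-3,-3,-3,-3,0,0
r2: 0,1,2,3,4,0,12,14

steps = 6; useful = 28; efficiency = 28/48 = 7/12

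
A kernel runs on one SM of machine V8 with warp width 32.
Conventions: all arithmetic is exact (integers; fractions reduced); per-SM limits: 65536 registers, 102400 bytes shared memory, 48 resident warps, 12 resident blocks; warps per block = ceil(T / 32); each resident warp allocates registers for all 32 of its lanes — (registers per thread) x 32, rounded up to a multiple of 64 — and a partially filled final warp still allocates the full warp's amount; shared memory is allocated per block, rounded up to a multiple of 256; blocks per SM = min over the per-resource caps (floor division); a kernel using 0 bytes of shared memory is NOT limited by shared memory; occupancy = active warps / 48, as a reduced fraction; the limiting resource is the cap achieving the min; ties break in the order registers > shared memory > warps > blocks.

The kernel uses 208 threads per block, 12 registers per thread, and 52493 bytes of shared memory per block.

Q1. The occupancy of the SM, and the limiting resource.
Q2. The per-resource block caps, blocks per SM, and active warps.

Answer: occupancy 7/48, limited by shared memory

registers: 24 blocks
shared memory: 1 block
warps: 6 blocks
blocks: 12 blocks

Answer: 1 block, 7 active warps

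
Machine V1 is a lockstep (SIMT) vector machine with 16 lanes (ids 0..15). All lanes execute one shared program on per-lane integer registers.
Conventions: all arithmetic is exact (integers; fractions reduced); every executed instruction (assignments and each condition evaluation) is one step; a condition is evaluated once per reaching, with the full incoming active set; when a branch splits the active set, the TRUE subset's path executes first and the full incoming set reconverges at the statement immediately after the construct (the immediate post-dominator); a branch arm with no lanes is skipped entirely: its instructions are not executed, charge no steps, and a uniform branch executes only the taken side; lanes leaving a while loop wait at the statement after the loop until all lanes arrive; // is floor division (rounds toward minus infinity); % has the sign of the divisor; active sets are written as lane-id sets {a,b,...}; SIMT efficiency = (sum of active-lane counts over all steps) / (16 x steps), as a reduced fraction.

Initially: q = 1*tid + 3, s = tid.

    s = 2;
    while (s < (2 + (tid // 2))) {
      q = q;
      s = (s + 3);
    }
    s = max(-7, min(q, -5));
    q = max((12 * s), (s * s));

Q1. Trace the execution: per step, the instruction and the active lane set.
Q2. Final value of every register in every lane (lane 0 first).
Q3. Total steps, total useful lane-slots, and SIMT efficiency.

step 0: s <- 2                       {0,1,2,3,4,5,6,7,8,9,10,11,12,13,14,15}
step 1: eval (s < (2 + (tid // 2)))  {0,1,2,3,4,5,6,7,8,9,10,11,12,13,14,15}
step 2: q <- q                       {2,3,4,5,6,7,8,9,10,11,12,13,14,15}
step 3: s <- (s + 3)                 {2,3,4,5,6,7,8,9,10,11,12,13,14,15}
step 4: eval (s < (2 + (tid // 2)))  {2,3,4,5,6,7,8,9,10,11,12,13,14,15}
step 5: q <- q                       {8,9,10,11,12,13,14,15}
step 6: s <- (s + 3)                 {8,9,10,11,12,13,14,15}
step 7: eval (s < (2 + (tid // 2)))  {8,9,10,11,12,13,14,15}
step 8: q <- q                       {14,15}
step 9: s <- (s + 3)                 {14,15}
step 10: eval (s < (2 + (tid // 2)))  {14,15}
step 11: s <- max(-7, min(q, -5))     {0,1,2,3,4,5,6,7,8,9,10,11,12,13,14,15}
step 12: q <- max((12 * s), (s * s))  {0,1,2,3,4,5,6,7,8,9,10,11,12,13,14,15}

Answer: 13 steps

q: 25,25,25,25,25,25,25,25,25,25,25,25,25,25,25,25
s: -5,-5,-5,-5,-5,-5,-5,-5,-5,-5,-5,-5,-5,-5,-5,-5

steps = 13; useful = 136; efficiency = 136/208 = 17/26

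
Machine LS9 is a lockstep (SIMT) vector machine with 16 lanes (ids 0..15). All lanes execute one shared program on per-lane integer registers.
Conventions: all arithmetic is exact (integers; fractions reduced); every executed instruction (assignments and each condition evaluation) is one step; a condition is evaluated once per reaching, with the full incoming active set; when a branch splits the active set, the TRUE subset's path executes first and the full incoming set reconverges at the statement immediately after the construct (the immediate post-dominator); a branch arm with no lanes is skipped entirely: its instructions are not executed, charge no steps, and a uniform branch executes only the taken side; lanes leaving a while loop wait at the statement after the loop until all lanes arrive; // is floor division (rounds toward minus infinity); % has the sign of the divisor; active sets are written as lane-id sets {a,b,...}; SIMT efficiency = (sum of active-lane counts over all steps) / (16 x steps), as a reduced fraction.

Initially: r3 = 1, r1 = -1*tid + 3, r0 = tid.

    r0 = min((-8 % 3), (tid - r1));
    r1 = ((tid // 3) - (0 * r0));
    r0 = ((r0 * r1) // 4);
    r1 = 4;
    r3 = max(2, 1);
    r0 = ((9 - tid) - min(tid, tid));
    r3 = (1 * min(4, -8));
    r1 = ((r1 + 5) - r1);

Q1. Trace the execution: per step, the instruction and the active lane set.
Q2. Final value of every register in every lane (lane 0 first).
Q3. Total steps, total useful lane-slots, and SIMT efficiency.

step 0: r0 <- min((-8 % 3), (tid - r1)) {0,1,2,3,4,5,6,7,8,9,10,11,12,13,14,15}
step 1: r1 <- ((tid // 3) - (0 * r0)) {0,1,2,3,4,5,6,7,8,9,10,11,12,13,14,15}
step 2: r0 <- ((r0 * r1) // 4)       {0,1,2,3,4,5,6,7,8,9,10,11,12,13,14,15}
step 3: r1 <- 4                      {0,1,2,3,4,5,6,7,8,9,10,11,12,13,14,15}
step 4: r3 <- max(2, 1)              {0,1,2,3,4,5,6,7,8,9,10,11,12,13,14,15}
step 5: r0 <- ((9 - tid) - min(tid, tid)) {0,1,2,3,4,5,6,7,8,9,10,11,12,13,14,15}
step 6: r3 <- (1 * min(4, -8))       {0,1,2,3,4,5,6,7,8,9,10,11,12,13,14,15}
step 7: r1 <- ((r1 + 5) - r1)        {0,1,2,3,4,5,6,7,8,9,10,11,12,13,14,15}

Answer: 8 steps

r3: -8,-8,-8,-8,-8,-8,-8,-8,-8,-8,-8,-8,-8,-8,-8,-8
r1: 5,5,5,5,5,5,5,5,5,5,5,5,5,5,5,5
r0: 9,7,5,3,1,-1,-3,-5,-7,-9,-11,-13,-15,-17,-19,-21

steps = 8; useful = 128; efficiency = 128/128 = 1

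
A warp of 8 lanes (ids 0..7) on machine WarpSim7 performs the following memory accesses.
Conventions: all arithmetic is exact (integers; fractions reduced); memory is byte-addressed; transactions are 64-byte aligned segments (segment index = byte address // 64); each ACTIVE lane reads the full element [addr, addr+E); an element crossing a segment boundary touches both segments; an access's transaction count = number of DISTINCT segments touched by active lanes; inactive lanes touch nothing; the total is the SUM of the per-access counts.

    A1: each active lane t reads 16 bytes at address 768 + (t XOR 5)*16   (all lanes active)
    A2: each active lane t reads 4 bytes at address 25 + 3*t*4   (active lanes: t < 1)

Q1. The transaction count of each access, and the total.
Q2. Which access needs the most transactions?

A1: 2 transactions
A2: 1 transaction

Answer: 2,1; total 3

Answer: A1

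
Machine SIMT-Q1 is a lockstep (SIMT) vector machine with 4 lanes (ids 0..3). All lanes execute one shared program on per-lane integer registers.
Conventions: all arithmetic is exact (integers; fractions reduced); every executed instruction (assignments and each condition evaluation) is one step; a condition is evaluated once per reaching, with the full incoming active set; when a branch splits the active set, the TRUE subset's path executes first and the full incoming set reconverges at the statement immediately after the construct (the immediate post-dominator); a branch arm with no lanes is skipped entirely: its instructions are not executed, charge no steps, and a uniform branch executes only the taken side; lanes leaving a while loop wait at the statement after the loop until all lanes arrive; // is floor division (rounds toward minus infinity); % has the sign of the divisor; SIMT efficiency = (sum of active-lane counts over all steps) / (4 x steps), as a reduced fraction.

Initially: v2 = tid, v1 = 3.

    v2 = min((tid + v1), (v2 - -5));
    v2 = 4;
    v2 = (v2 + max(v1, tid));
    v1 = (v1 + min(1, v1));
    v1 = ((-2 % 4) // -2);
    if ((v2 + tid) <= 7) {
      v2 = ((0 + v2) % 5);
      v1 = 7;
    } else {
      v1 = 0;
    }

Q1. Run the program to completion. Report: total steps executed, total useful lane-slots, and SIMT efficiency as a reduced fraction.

Answer: 9 steps, 29 useful, 29/36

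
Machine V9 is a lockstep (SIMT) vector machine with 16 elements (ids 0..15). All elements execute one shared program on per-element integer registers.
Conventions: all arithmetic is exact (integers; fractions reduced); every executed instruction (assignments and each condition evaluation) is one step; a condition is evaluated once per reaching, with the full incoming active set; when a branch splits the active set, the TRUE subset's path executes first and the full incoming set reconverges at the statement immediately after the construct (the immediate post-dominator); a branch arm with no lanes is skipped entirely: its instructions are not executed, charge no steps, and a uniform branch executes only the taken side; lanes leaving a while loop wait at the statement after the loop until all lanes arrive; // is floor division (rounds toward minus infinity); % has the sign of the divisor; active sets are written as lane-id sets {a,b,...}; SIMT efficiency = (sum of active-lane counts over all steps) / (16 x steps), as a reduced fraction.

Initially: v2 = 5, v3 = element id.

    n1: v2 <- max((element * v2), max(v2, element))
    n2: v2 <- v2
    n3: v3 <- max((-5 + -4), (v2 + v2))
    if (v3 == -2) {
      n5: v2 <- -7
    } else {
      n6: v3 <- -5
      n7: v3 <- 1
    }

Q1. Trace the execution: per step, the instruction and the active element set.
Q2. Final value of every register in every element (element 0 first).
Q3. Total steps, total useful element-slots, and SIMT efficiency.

step 0: v2 <- max((element * v2), max(v2, element)) {0,1,2,3,4,5,6,7,8,9,10,11,12,13,14,15}
step 1: v2 <- v2                     {0,1,2,3,4,5,6,7,8,9,10,11,12,13,14,15}
step 2: v3 <- max((-5 + -4), (v2 + v2)) {0,1,2,3,4,5,6,7,8,9,10,11,12,13,14,15}
step 3: eval (v3 == -2)              {0,1,2,3,4,5,6,7,8,9,10,11,12,13,14,15}
step 4: v3 <- -5                     {0,1,2,3,4,5,6,7,8,9,10,11,12,13,14,15}
step 5: v3 <- 1                      {0,1,2,3,4,5,6,7,8,9,10,11,12,13,14,15}

Answer: 6 steps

v2: 5,5,10,15,20,25,30,35,40,45,50,55,60,65,70,75
v3: 1,1,1,1,1,1,1,1,1,1,1,1,1,1,1,1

steps = 6; useful = 96; efficiency = 96/96 = 1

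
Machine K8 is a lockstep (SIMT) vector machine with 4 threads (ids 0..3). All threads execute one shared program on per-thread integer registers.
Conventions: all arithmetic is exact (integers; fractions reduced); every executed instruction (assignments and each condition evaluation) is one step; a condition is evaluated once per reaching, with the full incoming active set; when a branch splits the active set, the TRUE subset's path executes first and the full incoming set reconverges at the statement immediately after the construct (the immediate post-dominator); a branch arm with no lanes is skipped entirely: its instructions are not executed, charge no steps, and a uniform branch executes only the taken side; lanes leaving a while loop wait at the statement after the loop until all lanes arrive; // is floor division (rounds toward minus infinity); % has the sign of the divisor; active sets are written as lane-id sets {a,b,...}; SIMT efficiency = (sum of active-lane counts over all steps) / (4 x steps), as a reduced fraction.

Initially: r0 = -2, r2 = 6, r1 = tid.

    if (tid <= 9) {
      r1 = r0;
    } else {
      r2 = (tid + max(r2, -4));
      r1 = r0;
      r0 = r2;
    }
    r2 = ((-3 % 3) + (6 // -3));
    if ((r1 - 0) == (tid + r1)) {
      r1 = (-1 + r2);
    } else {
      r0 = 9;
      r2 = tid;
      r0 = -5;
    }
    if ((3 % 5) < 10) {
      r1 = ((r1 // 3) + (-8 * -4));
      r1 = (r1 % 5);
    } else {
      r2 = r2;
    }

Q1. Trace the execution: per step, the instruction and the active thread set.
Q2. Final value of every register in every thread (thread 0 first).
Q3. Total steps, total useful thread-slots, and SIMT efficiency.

step 0: eval (tid <= 9)              {0,1,2,3}
step 1: r1 <- r0                     {0,1,2,3}
step 2: r2 <- ((-3 % 3) + (6 // -3)) {0,1,2,3}
step 3: eval ((r1 - 0) == (tid + r1)) {0,1,2,3}
step 4: r1 <- (-1 + r2)              {0}
step 5: r0 <- 9                      {1,2,3}
step 6: r2 <- tid                    {1,2,3}
step 7: r0 <- -5                     {1,2,3}
step 8: eval ((3 % 5) < 10)          {0,1,2,3}
step 9: r1 <- ((r1 // 3) + (-8 * -4)) {0,1,2,3}
step 10: r1 <- (r1 % 5)               {0,1,2,3}

Answer: 11 steps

r0: -2,-5,-5,-5
r2: -2,1,2,3
r1: 1,1,1,1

steps = 11; useful = 38; efficiency = 38/44 = 19/22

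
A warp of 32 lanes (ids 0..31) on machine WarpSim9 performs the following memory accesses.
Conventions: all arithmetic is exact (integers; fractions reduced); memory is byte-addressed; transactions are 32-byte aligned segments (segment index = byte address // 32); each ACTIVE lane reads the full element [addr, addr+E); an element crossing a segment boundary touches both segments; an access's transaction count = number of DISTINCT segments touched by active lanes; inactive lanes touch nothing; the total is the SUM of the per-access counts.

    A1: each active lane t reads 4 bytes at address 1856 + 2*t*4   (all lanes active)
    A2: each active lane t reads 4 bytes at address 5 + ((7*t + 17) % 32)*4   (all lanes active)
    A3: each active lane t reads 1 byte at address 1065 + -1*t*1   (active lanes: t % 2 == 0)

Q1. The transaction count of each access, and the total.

A1: 8 transactions
A2: 5 transactions
A3: 2 transactions

Answer: 8,5,2; total 15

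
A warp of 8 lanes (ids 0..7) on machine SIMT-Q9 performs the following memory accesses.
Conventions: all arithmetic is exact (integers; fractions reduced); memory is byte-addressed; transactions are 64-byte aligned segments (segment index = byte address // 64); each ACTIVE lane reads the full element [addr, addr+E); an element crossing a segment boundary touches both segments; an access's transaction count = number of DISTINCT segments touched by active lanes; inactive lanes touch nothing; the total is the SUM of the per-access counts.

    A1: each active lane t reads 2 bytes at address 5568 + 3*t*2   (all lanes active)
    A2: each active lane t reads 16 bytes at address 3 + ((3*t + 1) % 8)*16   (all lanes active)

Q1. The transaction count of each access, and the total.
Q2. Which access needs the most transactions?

A1: 1 transaction
A2: 3 transactions

Answer: 1,3; total 4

Answer: A2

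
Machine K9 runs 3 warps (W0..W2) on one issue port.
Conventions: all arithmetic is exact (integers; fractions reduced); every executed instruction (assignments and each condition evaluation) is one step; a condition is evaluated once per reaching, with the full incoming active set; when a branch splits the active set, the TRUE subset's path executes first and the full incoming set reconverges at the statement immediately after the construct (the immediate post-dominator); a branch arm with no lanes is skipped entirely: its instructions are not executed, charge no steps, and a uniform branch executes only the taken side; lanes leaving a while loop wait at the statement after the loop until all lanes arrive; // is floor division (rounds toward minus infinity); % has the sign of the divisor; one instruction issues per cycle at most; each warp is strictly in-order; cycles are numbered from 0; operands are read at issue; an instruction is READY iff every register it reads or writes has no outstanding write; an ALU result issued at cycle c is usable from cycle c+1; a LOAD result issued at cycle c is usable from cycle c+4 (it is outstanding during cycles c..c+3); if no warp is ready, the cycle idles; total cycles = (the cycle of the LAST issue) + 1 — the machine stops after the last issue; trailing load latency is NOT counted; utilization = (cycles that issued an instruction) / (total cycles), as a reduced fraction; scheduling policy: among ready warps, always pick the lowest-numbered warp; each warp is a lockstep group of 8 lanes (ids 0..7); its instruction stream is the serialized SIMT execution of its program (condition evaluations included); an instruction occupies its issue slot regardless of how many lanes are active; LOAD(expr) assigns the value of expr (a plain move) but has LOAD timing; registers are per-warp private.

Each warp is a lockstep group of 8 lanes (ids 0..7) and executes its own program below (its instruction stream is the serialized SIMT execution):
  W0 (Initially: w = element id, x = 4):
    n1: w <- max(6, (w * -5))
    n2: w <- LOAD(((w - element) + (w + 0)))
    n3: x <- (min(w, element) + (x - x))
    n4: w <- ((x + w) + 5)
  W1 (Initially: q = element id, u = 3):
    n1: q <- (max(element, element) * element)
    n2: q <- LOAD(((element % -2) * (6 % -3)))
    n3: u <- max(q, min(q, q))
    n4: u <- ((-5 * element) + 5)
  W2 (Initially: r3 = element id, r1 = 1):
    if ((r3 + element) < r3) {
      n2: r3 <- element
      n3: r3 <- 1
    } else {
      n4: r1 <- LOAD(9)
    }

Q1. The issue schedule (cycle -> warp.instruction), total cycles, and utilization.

cycle 0: W0.I0
cycle 1: W0.I1
cycle 2: W1.I0
cycle 3: W1.I1
cycle 4: W2.I0
cycle 5: W0.I2
cycle 6: W0.I3
cycle 7: W1.I2
cycle 8: W1.I3
cycle 9: W2.I1

Answer: 10 cycles, utilization 1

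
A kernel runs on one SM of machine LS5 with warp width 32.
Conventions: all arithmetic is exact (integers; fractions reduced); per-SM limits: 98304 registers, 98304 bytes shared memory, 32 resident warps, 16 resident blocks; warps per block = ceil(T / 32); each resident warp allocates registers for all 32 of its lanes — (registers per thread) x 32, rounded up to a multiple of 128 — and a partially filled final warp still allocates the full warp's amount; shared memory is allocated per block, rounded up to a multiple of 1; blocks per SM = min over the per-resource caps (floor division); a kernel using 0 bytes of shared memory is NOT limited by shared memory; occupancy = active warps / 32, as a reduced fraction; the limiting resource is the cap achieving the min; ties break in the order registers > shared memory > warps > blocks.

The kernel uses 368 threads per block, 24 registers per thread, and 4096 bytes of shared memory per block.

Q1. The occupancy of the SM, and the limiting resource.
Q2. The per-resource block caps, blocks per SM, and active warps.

Answer: occupancy 3/4, limited by warps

registers: 10 blocks
shared memory: 24 blocks
warps: 2 blocks
blocks: 16 blocks

Answer: 2 blocks, 24 active warps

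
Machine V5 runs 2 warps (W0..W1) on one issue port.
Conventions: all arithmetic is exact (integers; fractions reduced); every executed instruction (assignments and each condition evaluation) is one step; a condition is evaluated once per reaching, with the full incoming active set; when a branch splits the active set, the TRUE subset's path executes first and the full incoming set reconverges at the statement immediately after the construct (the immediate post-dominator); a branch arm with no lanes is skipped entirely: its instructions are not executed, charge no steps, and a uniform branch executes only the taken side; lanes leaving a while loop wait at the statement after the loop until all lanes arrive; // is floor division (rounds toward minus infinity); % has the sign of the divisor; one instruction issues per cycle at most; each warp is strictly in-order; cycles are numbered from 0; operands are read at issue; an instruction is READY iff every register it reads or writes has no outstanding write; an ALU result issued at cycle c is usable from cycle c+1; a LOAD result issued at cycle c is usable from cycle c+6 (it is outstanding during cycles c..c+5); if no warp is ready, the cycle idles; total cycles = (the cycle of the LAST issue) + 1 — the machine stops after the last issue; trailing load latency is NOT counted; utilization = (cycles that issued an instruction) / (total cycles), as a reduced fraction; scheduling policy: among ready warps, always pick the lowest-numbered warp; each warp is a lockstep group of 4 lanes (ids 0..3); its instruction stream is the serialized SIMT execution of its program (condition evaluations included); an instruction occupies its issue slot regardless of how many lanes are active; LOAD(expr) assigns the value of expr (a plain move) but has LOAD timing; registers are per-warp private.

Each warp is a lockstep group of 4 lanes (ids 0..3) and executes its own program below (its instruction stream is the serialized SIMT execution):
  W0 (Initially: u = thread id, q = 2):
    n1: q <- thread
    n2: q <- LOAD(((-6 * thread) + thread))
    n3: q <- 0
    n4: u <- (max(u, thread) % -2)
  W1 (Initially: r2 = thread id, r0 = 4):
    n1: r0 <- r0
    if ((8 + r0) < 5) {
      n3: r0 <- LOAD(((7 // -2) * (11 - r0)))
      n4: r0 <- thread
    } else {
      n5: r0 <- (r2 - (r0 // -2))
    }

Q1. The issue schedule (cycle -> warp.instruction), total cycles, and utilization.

cycle 0: W0.I0
cycle 1: W0.I1
cycle 2: W1.I0
cycle 3: W1.I1
cycle 4: W1.I2
cycle 5: idle
cycle 6: idle
cycle 7: W0.I2
cycle 8: W0.I3

Answer: 9 cycles, utilization 7/9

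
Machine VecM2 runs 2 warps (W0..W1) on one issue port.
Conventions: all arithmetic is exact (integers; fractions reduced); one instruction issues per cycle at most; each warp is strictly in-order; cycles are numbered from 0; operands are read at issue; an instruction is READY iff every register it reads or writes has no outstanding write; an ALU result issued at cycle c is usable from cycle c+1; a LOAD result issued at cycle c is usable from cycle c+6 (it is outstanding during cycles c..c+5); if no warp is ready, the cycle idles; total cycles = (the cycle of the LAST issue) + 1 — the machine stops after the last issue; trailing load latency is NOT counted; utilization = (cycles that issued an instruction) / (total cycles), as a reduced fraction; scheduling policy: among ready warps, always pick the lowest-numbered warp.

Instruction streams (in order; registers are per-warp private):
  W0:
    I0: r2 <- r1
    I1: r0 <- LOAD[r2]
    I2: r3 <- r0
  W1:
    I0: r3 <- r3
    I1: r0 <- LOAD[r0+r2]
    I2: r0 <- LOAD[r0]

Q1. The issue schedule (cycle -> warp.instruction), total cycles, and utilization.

cycle 0: W0.I0
cycle 1: W0.I1
cycle 2: W1.I0
cycle 3: W1.I1
cycle 4: idle
cycle 5: idle
cycle 6: idle
cycle 7: W0.I2
cycle 8: idle
cycle 9: W1.I2

Answer: 10 cycles, utilization 3/5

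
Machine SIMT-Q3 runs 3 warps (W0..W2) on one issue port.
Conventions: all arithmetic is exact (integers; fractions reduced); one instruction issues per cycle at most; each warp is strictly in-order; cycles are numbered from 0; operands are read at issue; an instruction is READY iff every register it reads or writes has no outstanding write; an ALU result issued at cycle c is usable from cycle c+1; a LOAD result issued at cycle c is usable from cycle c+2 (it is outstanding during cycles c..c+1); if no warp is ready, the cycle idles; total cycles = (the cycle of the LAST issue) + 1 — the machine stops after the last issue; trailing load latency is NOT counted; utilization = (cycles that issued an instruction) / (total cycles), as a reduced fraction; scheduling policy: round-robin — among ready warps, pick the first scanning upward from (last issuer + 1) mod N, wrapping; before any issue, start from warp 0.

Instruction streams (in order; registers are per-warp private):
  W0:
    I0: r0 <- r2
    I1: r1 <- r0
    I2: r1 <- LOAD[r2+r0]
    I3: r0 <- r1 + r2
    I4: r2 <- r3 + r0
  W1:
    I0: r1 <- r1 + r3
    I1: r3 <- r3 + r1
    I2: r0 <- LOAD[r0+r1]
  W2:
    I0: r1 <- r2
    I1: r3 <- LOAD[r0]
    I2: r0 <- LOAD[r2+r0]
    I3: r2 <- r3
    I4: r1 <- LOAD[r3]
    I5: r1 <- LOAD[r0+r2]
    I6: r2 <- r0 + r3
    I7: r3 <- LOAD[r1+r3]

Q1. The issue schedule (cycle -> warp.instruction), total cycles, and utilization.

cycle 0: W0.I0
cycle 1: W1.I0
cycle 2: W2.I0
cycle 3: W0.I1
cycle 4: W1.I1
cycle 5: W2.I1
cycle 6: W0.I2
cycle 7: W1.I2
cycle 8: W2.I2
cycle 9: W0.I3
cycle 10: W2.I3
cycle 11: W0.I4
cycle 12: W2.I4
cycle 13: idle
cycle 14: W2.I5
cycle 15: W2.I6
cycle 16: W2.I7

Answer: 17 cycles, utilization 16/17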